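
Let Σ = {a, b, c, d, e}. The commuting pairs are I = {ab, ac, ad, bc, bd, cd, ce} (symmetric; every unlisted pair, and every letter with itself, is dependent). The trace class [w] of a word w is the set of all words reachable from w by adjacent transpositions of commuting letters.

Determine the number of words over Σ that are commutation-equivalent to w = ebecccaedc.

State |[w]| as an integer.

210

0(e) covers ∅
1(b) covers 0:e
2(e) covers 1:b
3(c) covers ∅
4(c) covers 3:c
5(c) covers 4:c
6(a) covers 2:e
7(e) covers 6:a
8(d) covers 7:e
9(c) covers 5:c
floor of heap: 0:e, 3:c
completions by unplaced set U, small U first (add the entries for U minus each lowest piece of U):
  |U|=1: {8}:1  {9}:1
  |U|=2: {5,9}:1  {7,8}:1  {8,9}:2
  |U|=3: {4,5,9}:1  {5,8,9}:3  {6,7,8}:1  {7,8,9}:3
  |U|=4: {2,6,7,8}:1  {3,4,5,9}:1  {4,5,8,9}:4  {5,7,8,9}:6  {6,7,8,9}:4
  |U|=5: {1,2,6,7,8}:1  {2,6,7,8,9}:5  {3,4,5,8,9}:5  {4,5,7,8,9}:10  {5,6,7,8,9}:10
  |U|=6: {0,1,2,6,7,8}:1  {1,2,6,7,8,9}:6  {2,5,6,7,8,9}:15  {3,4,5,7,8,9}:15  {4,5,6,7,8,9}:20
  |U|=7: {0,1,2,6,7,8,9}:7  {1,2,5,6,7,8,9}:21  {2,4,5,6,7,8,9}:35  {3,4,5,6,7,8,9}:35
  |U|=8: {0,1,2,5,6,7,8,9}:28  {1,2,4,5,6,7,8,9}:56  {2,3,4,5,6,7,8,9}:70
  start at 0(e): 126
  start at 3(c): 84
sum over floor = 210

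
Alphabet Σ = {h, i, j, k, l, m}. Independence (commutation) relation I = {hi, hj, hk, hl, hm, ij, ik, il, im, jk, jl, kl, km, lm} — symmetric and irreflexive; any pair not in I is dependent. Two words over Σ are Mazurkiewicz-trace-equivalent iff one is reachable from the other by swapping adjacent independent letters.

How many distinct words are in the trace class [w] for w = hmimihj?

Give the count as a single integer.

210

#0=h has no predecessor
#1=m has no predecessor
#2=i has no predecessor
#3=m depends on [1:m]
#4=i depends on [2:i]
#5=h depends on [0:h]
#6=j depends on [3:m]
sources: [0:h, 1:m, 2:i]
N(rest) = Σ N(rest − s) over sources s of rest; N(one piece) = 1:
  size 1 → [4]=1  [5]=1  [6]=1
  size 2 → [0,5]=1  [2,4]=1  [3,6]=1  [4,5]=2  [4,6]=2  [5,6]=2
  size 3 → [0,4,5]=3  [0,5,6]=3  [1,3,6]=1  [2,4,5]=3  [2,4,6]=3  [3,4,6]=3  [3,5,6]=3  [4,5,6]=6
  size 4 → [0,2,4,5]=6  [0,3,5,6]=6  [0,4,5,6]=12  [1,3,4,6]=4  [1,3,5,6]=4  [2,3,4,6]=6  [2,4,5,6]=12  [3,4,5,6]=12
  size 5 → [0,1,3,5,6]=10  [0,2,4,5,6]=30  [0,3,4,5,6]=30  [1,2,3,4,6]=10  [1,3,4,5,6]=20  [2,3,4,5,6]=30
  first=0(h) contributes 60
  first=1(m) contributes 90
  first=2(i) contributes 60
|[w]| = 210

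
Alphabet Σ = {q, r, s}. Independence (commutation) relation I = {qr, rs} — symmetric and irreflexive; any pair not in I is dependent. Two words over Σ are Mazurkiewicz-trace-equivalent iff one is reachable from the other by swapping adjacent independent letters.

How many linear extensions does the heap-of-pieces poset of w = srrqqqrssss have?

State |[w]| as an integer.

165

0(s) covers ∅
1(r) covers ∅
2(r) covers 1:r
3(q) covers 0:s
4(q) covers 3:q
5(q) covers 4:q
6(r) covers 2:r
7(s) covers 5:q
8(s) covers 7:s
9(s) covers 8:s
10(s) covers 9:s
floor of heap: 0:s, 1:r
completions by unplaced set U, small U first (add the entries for U minus each lowest piece of U):
  |U|=1: {6}:1  {10}:1
  |U|=2: {2,6}:1  {6,10}:2  {9,10}:1
  |U|=3: {1,2,6}:1  {2,6,10}:3  {6,9,10}:3  {8,9,10}:1
  |U|=4: {1,2,6,10}:4  {2,6,9,10}:6  {6,8,9,10}:4  {7,8,9,10}:1
  |U|=5: {1,2,6,9,10}:10  {2,6,8,9,10}:10  {5,7,8,9,10}:1  {6,7,8,9,10}:5
  |U|=6: {1,2,6,8,9,10}:20  {2,6,7,8,9,10}:15  {4,5,7,8,9,10}:1  {5,6,7,8,9,10}:6
  |U|=7: {1,2,6,7,8,9,10}:35  {2,5,6,7,8,9,10}:21  {3,4,5,7,8,9,10}:1  {4,5,6,7,8,9,10}:7
  |U|=8: {0,3,4,5,7,8,9,10}:1  {1,2,5,6,7,8,9,10}:56  {2,4,5,6,7,8,9,10}:28  {3,4,5,6,7,8,9,10}:8
  |U|=9: {0,3,4,5,6,7,8,9,10}:9  {1,2,4,5,6,7,8,9,10}:84  {2,3,4,5,6,7,8,9,10}:36
  start at 0(s): 120
  start at 1(r): 45
sum over floor = 165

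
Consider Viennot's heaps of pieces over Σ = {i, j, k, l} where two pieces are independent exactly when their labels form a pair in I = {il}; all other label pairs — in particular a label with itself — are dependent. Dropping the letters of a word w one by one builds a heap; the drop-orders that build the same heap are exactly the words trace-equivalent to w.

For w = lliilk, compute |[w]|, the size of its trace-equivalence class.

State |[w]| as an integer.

10

piece 0:l — minimal
piece 1:l rests on {0:l}
piece 2:i — minimal
piece 3:i rests on {2:i}
piece 4:l rests on {1:l}
piece 5:k rests on {3:i, 4:l}
minimal pieces: {0:l, 2:i}
ways to finish when only these pieces remain (= sum over removing one remaining piece with nothing left below it):
  1 left: {5}→1
  2 left: {3,5}→1  {4,5}→1
  3 left: {1,4,5}→1  {2,3,5}→1  {3,4,5}→2
  4 left: {0,1,4,5}→1  {1,3,4,5}→3  {2,3,4,5}→3
  placing 0:l first → 6 extensions
  placing 2:i first → 4 extensions
total linear extensions = 10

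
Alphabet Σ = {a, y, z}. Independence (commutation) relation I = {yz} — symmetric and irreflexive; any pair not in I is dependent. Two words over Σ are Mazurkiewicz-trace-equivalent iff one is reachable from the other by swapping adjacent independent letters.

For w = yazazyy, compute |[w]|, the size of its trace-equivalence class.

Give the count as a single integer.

piece 0:y — minimal
piece 1:a rests on {0:y}
piece 2:z rests on {1:a}
piece 3:a rests on {2:z}
piece 4:z rests on {3:a}
piece 5:y rests on {3:a}
piece 6:y rests on {5:y}
minimal pieces: {0:y}
ways to finish when only these pieces remain (= sum over removing one remaining piece with nothing left below it):
  1 left: {4}→1  {6}→1
  2 left: {4,6}→2  {5,6}→1
  3 left: {4,5,6}→3
  4 left: {3,4,5,6}→3
  5 left: {2,3,4,5,6}→3
  placing 0:y first → 3 extensions

3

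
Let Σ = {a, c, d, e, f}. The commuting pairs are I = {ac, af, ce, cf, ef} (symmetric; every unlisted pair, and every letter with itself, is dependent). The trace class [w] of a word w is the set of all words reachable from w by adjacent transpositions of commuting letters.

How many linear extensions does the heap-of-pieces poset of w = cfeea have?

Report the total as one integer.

20

#0=c has no predecessor
#1=f has no predecessor
#2=e has no predecessor
#3=e depends on [2:e]
#4=a depends on [3:e]
sources: [0:c, 1:f, 2:e]
N(rest) = Σ N(rest − s) over sources s of rest; N(one piece) = 1:
  size 1 → [0]=1  [1]=1  [4]=1
  size 2 → [0,1]=2  [0,4]=2  [1,4]=2  [3,4]=1
  size 3 → [0,1,4]=6  [0,3,4]=3  [1,3,4]=3  [2,3,4]=1
  first=0(c) contributes 4
  first=1(f) contributes 4
  first=2(e) contributes 12
|[w]| = 20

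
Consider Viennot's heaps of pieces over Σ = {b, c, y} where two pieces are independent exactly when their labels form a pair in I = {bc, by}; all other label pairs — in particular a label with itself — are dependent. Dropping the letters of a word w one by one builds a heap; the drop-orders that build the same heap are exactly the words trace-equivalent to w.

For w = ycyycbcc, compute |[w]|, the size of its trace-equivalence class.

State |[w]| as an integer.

0(y) covers ∅
1(c) covers 0:y
2(y) covers 1:c
3(y) covers 2:y
4(c) covers 3:y
5(b) covers ∅
6(c) covers 4:c
7(c) covers 6:c
floor of heap: 0:y, 5:b
completions by unplaced set U, small U first (add the entries for U minus each lowest piece of U):
  |U|=1: {5}:1  {7}:1
  |U|=2: {5,7}:2  {6,7}:1
  |U|=3: {4,6,7}:1  {5,6,7}:3
  |U|=4: {3,4,6,7}:1  {4,5,6,7}:4
  |U|=5: {2,3,4,6,7}:1  {3,4,5,6,7}:5
  |U|=6: {1,2,3,4,6,7}:1  {2,3,4,5,6,7}:6
  start at 0(y): 7
  start at 5(b): 1
sum over floor = 8

8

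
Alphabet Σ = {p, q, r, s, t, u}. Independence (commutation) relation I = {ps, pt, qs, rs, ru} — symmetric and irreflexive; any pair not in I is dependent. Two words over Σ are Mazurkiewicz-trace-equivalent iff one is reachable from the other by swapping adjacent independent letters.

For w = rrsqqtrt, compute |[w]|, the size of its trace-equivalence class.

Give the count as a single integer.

drop 0:r onto floor
drop 1:r onto {0:r}
drop 2:s onto floor
drop 3:q onto {1:r}
drop 4:q onto {3:q}
drop 5:t onto {2:s, 4:q}
drop 6:r onto {5:t}
drop 7:t onto {6:r}
ground layer = {0:r, 2:s}
drop-orders for the pieces not yet dropped (sum over which currently-grounded one goes next):
  1 to go: {7} 1
  2 to go: {6,7} 1
  3 to go: {5,6,7} 1
  4 to go: {2,5,6,7} 1  {4,5,6,7} 1
  5 to go: {2,4,5,6,7} 2  {3,4,5,6,7} 1
  6 to go: {1,3,4,5,6,7} 1  {2,3,4,5,6,7} 3
  if 0:r drops first: 4 orders
  if 2:s drops first: 1 orders
heap linearizations: 5

5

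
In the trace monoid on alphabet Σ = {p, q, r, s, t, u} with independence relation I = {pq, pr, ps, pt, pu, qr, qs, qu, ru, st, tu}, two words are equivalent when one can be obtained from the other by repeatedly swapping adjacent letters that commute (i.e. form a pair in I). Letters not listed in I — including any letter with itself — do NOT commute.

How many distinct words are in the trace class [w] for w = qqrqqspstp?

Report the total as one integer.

#0=q has no predecessor
#1=q depends on [0:q]
#2=r has no predecessor
#3=q depends on [1:q]
#4=q depends on [3:q]
#5=s depends on [2:r]
#6=p has no predecessor
#7=s depends on [5:s]
#8=t depends on [2:r, 4:q]
#9=p depends on [6:p]
sources: [0:q, 2:r, 6:p]
N(rest) = Σ N(rest − s) over sources s of rest; N(one piece) = 1:
  size 1 → [7]=1  [8]=1  [9]=1
  size 2 → [4,8]=1  [5,7]=1  [6,9]=1  [7,8]=2  [7,9]=2  [8,9]=2
  size 3 → [3,4,8]=1  [4,7,8]=3  [4,8,9]=3  [5,7,8]=3  [5,7,9]=3  [6,7,9]=3  [6,8,9]=3  [7,8,9]=6
  size 4 → [1,3,4,8]=1  [2,5,7,8]=3  [3,4,7,8]=4  [3,4,8,9]=4  [4,5,7,8]=6  [4,6,8,9]=6  [4,7,8,9]=12  [5,6,7,9]=6  [5,7,8,9]=12  [6,7,8,9]=12
  size 5 → [0,1,3,4,8]=1  [1,3,4,7,8]=5  [1,3,4,8,9]=5  [2,4,5,7,8]=9  [2,5,7,8,9]=15  [3,4,5,7,8]=10  [3,4,6,8,9]=10  [3,4,7,8,9]=20  [4,5,7,8,9]=30  [4,6,7,8,9]=30  [5,6,7,8,9]=30
  size 6 → [0,1,3,4,7,8]=6  [0,1,3,4,8,9]=6  [1,3,4,5,7,8]=15  [1,3,4,6,8,9]=15  [1,3,4,7,8,9]=30  [2,3,4,5,7,8]=19  [2,4,5,7,8,9]=54  [2,5,6,7,8,9]=45  [3,4,5,7,8,9]=60  [3,4,6,7,8,9]=60  [4,5,6,7,8,9]=90
  size 7 → [0,1,3,4,5,7,8]=21  [0,1,3,4,6,8,9]=21  [0,1,3,4,7,8,9]=42  [1,2,3,4,5,7,8]=34  [1,3,4,5,7,8,9]=105  [1,3,4,6,7,8,9]=105  [2,3,4,5,7,8,9]=133  [2,4,5,6,7,8,9]=189  [3,4,5,6,7,8,9]=210
  size 8 → [0,1,2,3,4,5,7,8]=55  [0,1,3,4,5,7,8,9]=168  [0,1,3,4,6,7,8,9]=168  [1,2,3,4,5,7,8,9]=272  [1,3,4,5,6,7,8,9]=420  [2,3,4,5,6,7,8,9]=532
  first=0(q) contributes 1224
  first=2(r) contributes 756
  first=6(p) contributes 495
|[w]| = 2475

2475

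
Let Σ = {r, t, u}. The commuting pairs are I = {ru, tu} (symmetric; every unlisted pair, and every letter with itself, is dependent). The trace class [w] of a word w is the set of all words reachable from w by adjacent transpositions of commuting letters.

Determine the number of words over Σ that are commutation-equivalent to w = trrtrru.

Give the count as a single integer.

7

drop 0:t onto floor
drop 1:r onto {0:t}
drop 2:r onto {1:r}
drop 3:t onto {2:r}
drop 4:r onto {3:t}
drop 5:r onto {4:r}
drop 6:u onto floor
ground layer = {0:t, 6:u}
drop-orders for the pieces not yet dropped (sum over which currently-grounded one goes next):
  1 to go: {5} 1  {6} 1
  2 to go: {4,5} 1  {5,6} 2
  3 to go: {3,4,5} 1  {4,5,6} 3
  4 to go: {2,3,4,5} 1  {3,4,5,6} 4
  5 to go: {1,2,3,4,5} 1  {2,3,4,5,6} 5
  if 0:t drops first: 6 orders
  if 6:u drops first: 1 orders
heap linearizations: 7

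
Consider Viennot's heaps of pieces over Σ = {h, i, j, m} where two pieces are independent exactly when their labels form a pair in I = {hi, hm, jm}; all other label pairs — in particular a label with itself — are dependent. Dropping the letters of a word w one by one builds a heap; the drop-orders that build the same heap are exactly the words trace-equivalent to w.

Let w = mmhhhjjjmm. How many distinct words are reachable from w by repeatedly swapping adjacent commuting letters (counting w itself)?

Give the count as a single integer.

210

#0=m has no predecessor
#1=m depends on [0:m]
#2=h has no predecessor
#3=h depends on [2:h]
#4=h depends on [3:h]
#5=j depends on [4:h]
#6=j depends on [5:j]
#7=j depends on [6:j]
#8=m depends on [1:m]
#9=m depends on [8:m]
sources: [0:m, 2:h]
N(rest) = Σ N(rest − s) over sources s of rest; N(one piece) = 1:
  size 1 → [7]=1  [9]=1
  size 2 → [6,7]=1  [7,9]=2  [8,9]=1
  size 3 → [1,8,9]=1  [5,6,7]=1  [6,7,9]=3  [7,8,9]=3
  size 4 → [0,1,8,9]=1  [1,7,8,9]=4  [4,5,6,7]=1  [5,6,7,9]=4  [6,7,8,9]=6
  size 5 → [0,1,7,8,9]=5  [1,6,7,8,9]=10  [3,4,5,6,7]=1  [4,5,6,7,9]=5  [5,6,7,8,9]=10
  size 6 → [0,1,6,7,8,9]=15  [1,5,6,7,8,9]=20  [2,3,4,5,6,7]=1  [3,4,5,6,7,9]=6  [4,5,6,7,8,9]=15
  size 7 → [0,1,5,6,7,8,9]=35  [1,4,5,6,7,8,9]=35  [2,3,4,5,6,7,9]=7  [3,4,5,6,7,8,9]=21
  size 8 → [0,1,4,5,6,7,8,9]=70  [1,3,4,5,6,7,8,9]=56  [2,3,4,5,6,7,8,9]=28
  first=0(m) contributes 84
  first=2(h) contributes 126
|[w]| = 210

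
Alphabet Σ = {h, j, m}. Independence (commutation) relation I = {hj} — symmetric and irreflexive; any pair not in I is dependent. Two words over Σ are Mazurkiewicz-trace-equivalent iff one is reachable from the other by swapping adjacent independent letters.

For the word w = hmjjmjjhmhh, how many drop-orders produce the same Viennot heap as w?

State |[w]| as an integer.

3

piece 0:h — minimal
piece 1:m rests on {0:h}
piece 2:j rests on {1:m}
piece 3:j rests on {2:j}
piece 4:m rests on {3:j}
piece 5:j rests on {4:m}
piece 6:j rests on {5:j}
piece 7:h rests on {4:m}
piece 8:m rests on {6:j, 7:h}
piece 9:h rests on {8:m}
piece 10:h rests on {9:h}
minimal pieces: {0:h}
ways to finish when only these pieces remain (= sum over removing one remaining piece with nothing left below it):
  1 left: {10}→1
  2 left: {9,10}→1
  3 left: {8,9,10}→1
  4 left: {6,8,9,10}→1  {7,8,9,10}→1
  5 left: {5,6,8,9,10}→1  {6,7,8,9,10}→2
  6 left: {5,6,7,8,9,10}→3
  7 left: {4,5,6,7,8,9,10}→3
  8 left: {3,4,5,6,7,8,9,10}→3
  9 left: {2,3,4,5,6,7,8,9,10}→3
  placing 0:h first → 3 extensions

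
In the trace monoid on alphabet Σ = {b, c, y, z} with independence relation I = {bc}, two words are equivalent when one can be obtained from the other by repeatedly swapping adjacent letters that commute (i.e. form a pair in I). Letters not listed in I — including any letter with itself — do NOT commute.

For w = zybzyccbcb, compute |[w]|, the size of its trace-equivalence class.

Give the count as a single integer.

10

drop 0:z onto floor
drop 1:y onto {0:z}
drop 2:b onto {1:y}
drop 3:z onto {2:b}
drop 4:y onto {3:z}
drop 5:c onto {4:y}
drop 6:c onto {5:c}
drop 7:b onto {4:y}
drop 8:c onto {6:c}
drop 9:b onto {7:b}
ground layer = {0:z}
drop-orders for the pieces not yet dropped (sum over which currently-grounded one goes next):
  1 to go: {8} 1  {9} 1
  2 to go: {6,8} 1  {7,9} 1  {8,9} 2
  3 to go: {5,6,8} 1  {6,8,9} 3  {7,8,9} 3
  4 to go: {5,6,8,9} 4  {6,7,8,9} 6
  5 to go: {5,6,7,8,9} 10
  6 to go: {4,5,6,7,8,9} 10
  7 to go: {3,4,5,6,7,8,9} 10
  8 to go: {2,3,4,5,6,7,8,9} 10
  if 0:z drops first: 10 orders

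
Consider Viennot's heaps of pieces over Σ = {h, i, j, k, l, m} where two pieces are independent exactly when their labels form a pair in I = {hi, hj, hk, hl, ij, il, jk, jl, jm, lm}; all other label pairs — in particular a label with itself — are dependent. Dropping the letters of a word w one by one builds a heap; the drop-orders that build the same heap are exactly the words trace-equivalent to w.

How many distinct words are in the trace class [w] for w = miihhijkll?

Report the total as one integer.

0(m) covers ∅
1(i) covers 0:m
2(i) covers 1:i
3(h) covers 0:m
4(h) covers 3:h
5(i) covers 2:i
6(j) covers ∅
7(k) covers 5:i
8(l) covers 7:k
9(l) covers 8:l
floor of heap: 0:m, 6:j
completions by unplaced set U, small U first (add the entries for U minus each lowest piece of U):
  |U|=1: {4}:1  {6}:1  {9}:1
  |U|=2: {3,4}:1  {4,6}:2  {4,9}:2  {6,9}:2  {8,9}:1
  |U|=3: {3,4,6}:3  {3,4,9}:3  {4,6,9}:6  {4,8,9}:3  {6,8,9}:3  {7,8,9}:1
  |U|=4: {3,4,6,9}:12  {3,4,8,9}:6  {4,6,8,9}:12  {4,7,8,9}:4  {5,7,8,9}:1  {6,7,8,9}:4
  |U|=5: {2,5,7,8,9}:1  {3,4,6,8,9}:30  {3,4,7,8,9}:10  {4,5,7,8,9}:5  {4,6,7,8,9}:20  {5,6,7,8,9}:5
  |U|=6: {1,2,5,7,8,9}:1  {2,4,5,7,8,9}:6  {2,5,6,7,8,9}:6  {3,4,5,7,8,9}:15  {3,4,6,7,8,9}:60  {4,5,6,7,8,9}:30
  |U|=7: {1,2,4,5,7,8,9}:7  {1,2,5,6,7,8,9}:7  {2,3,4,5,7,8,9}:21  {2,4,5,6,7,8,9}:42  {3,4,5,6,7,8,9}:105
  |U|=8: {1,2,3,4,5,7,8,9}:28  {1,2,4,5,6,7,8,9}:56  {2,3,4,5,6,7,8,9}:168
  start at 0(m): 252
  start at 6(j): 28
sum over floor = 280

280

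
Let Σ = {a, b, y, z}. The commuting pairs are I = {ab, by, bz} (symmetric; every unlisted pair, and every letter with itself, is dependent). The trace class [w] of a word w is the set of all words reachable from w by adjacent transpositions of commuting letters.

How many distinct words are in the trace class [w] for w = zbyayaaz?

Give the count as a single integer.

8

#0=z has no predecessor
#1=b has no predecessor
#2=y depends on [0:z]
#3=a depends on [2:y]
#4=y depends on [3:a]
#5=a depends on [4:y]
#6=a depends on [5:a]
#7=z depends on [6:a]
sources: [0:z, 1:b]
N(rest) = Σ N(rest − s) over sources s of rest; N(one piece) = 1:
  size 1 → [1]=1  [7]=1
  size 2 → [1,7]=2  [6,7]=1
  size 3 → [1,6,7]=3  [5,6,7]=1
  size 4 → [1,5,6,7]=4  [4,5,6,7]=1
  size 5 → [1,4,5,6,7]=5  [3,4,5,6,7]=1
  size 6 → [1,3,4,5,6,7]=6  [2,3,4,5,6,7]=1
  first=0(z) contributes 7
  first=1(b) contributes 1
|[w]| = 8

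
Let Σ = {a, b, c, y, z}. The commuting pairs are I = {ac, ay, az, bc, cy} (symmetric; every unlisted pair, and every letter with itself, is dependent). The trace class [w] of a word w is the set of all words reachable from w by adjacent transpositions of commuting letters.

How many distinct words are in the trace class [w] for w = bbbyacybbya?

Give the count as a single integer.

drop 0:b onto floor
drop 1:b onto {0:b}
drop 2:b onto {1:b}
drop 3:y onto {2:b}
drop 4:a onto {2:b}
drop 5:c onto floor
drop 6:y onto {3:y}
drop 7:b onto {4:a, 6:y}
drop 8:b onto {7:b}
drop 9:y onto {8:b}
drop 10:a onto {8:b}
ground layer = {0:b, 5:c}
drop-orders for the pieces not yet dropped (sum over which currently-grounded one goes next):
  1 to go: {5} 1  {9} 1  {10} 1
  2 to go: {5,9} 2  {5,10} 2  {9,10} 2
  3 to go: {5,9,10} 6  {8,9,10} 2
  4 to go: {5,8,9,10} 8  {7,8,9,10} 2
  5 to go: {4,7,8,9,10} 2  {5,7,8,9,10} 10  {6,7,8,9,10} 2
  6 to go: {3,6,7,8,9,10} 2  {4,5,7,8,9,10} 12  {4,6,7,8,9,10} 4  {5,6,7,8,9,10} 12
  7 to go: {3,4,6,7,8,9,10} 6  {3,5,6,7,8,9,10} 14  {4,5,6,7,8,9,10} 28
  8 to go: {2,3,4,6,7,8,9,10} 6  {3,4,5,6,7,8,9,10} 48
  9 to go: {1,2,3,4,6,7,8,9,10} 6  {2,3,4,5,6,7,8,9,10} 54
  if 0:b drops first: 60 orders
  if 5:c drops first: 6 orders
heap linearizations: 66

66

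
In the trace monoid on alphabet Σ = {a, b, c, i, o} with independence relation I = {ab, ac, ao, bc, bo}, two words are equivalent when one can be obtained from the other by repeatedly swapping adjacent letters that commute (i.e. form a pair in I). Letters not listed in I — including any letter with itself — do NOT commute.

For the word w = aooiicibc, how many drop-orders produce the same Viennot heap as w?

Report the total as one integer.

6

drop 0:a onto floor
drop 1:o onto floor
drop 2:o onto {1:o}
drop 3:i onto {0:a, 2:o}
drop 4:i onto {3:i}
drop 5:c onto {4:i}
drop 6:i onto {5:c}
drop 7:b onto {6:i}
drop 8:c onto {6:i}
ground layer = {0:a, 1:o}
drop-orders for the pieces not yet dropped (sum over which currently-grounded one goes next):
  1 to go: {7} 1  {8} 1
  2 to go: {7,8} 2
  3 to go: {6,7,8} 2
  4 to go: {5,6,7,8} 2
  5 to go: {4,5,6,7,8} 2
  6 to go: {3,4,5,6,7,8} 2
  7 to go: {0,3,4,5,6,7,8} 2  {2,3,4,5,6,7,8} 2
  if 0:a drops first: 2 orders
  if 1:o drops first: 4 orders
heap linearizations: 6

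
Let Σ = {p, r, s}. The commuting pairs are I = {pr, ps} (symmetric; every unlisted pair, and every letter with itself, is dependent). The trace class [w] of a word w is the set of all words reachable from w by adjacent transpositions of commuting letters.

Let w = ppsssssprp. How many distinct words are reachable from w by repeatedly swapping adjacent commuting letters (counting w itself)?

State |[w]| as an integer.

210

piece 0:p — minimal
piece 1:p rests on {0:p}
piece 2:s — minimal
piece 3:s rests on {2:s}
piece 4:s rests on {3:s}
piece 5:s rests on {4:s}
piece 6:s rests on {5:s}
piece 7:p rests on {1:p}
piece 8:r rests on {6:s}
piece 9:p rests on {7:p}
minimal pieces: {0:p, 2:s}
ways to finish when only these pieces remain (= sum over removing one remaining piece with nothing left below it):
  1 left: {8}→1  {9}→1
  2 left: {6,8}→1  {7,9}→1  {8,9}→2
  3 left: {1,7,9}→1  {5,6,8}→1  {6,8,9}→3  {7,8,9}→3
  4 left: {0,1,7,9}→1  {1,7,8,9}→4  {4,5,6,8}→1  {5,6,8,9}→4  {6,7,8,9}→6
  5 left: {0,1,7,8,9}→5  {1,6,7,8,9}→10  {3,4,5,6,8}→1  {4,5,6,8,9}→5  {5,6,7,8,9}→10
  6 left: {0,1,6,7,8,9}→15  {1,5,6,7,8,9}→20  {2,3,4,5,6,8}→1  {3,4,5,6,8,9}→6  {4,5,6,7,8,9}→15
  7 left: {0,1,5,6,7,8,9}→35  {1,4,5,6,7,8,9}→35  {2,3,4,5,6,8,9}→7  {3,4,5,6,7,8,9}→21
  8 left: {0,1,4,5,6,7,8,9}→70  {1,3,4,5,6,7,8,9}→56  {2,3,4,5,6,7,8,9}→28
  placing 0:p first → 84 extensions
  placing 2:s first → 126 extensions
total linear extensions = 210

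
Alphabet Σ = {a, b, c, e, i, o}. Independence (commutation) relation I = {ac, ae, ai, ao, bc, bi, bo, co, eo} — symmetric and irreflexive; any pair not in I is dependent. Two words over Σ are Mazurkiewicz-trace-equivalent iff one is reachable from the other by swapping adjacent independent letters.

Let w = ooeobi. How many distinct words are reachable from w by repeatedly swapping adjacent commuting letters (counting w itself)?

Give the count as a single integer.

0(o) covers ∅
1(o) covers 0:o
2(e) covers ∅
3(o) covers 1:o
4(b) covers 2:e
5(i) covers 2:e, 3:o
floor of heap: 0:o, 2:e
completions by unplaced set U, small U first (add the entries for U minus each lowest piece of U):
  |U|=1: {4}:1  {5}:1
  |U|=2: {3,5}:1  {4,5}:2
  |U|=3: {1,3,5}:1  {2,4,5}:2  {3,4,5}:3
  |U|=4: {0,1,3,5}:1  {1,3,4,5}:4  {2,3,4,5}:5
  start at 0(o): 9
  start at 2(e): 5
sum over floor = 14

14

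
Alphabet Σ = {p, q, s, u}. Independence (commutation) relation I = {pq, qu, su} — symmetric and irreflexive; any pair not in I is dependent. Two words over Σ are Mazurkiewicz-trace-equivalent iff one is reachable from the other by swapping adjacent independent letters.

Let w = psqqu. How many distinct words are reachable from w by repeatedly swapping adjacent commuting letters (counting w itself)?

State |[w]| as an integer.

4

drop 0:p onto floor
drop 1:s onto {0:p}
drop 2:q onto {1:s}
drop 3:q onto {2:q}
drop 4:u onto {0:p}
ground layer = {0:p}
drop-orders for the pieces not yet dropped (sum over which currently-grounded one goes next):
  1 to go: {3} 1  {4} 1
  2 to go: {2,3} 1  {3,4} 2
  3 to go: {1,2,3} 1  {2,3,4} 3
  if 0:p drops first: 4 orders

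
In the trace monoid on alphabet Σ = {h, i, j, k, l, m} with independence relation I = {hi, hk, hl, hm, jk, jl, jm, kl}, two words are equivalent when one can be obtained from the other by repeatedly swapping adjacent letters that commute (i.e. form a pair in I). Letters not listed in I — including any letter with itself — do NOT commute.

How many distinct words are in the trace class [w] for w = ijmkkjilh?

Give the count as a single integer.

piece 0:i — minimal
piece 1:j rests on {0:i}
piece 2:m rests on {0:i}
piece 3:k rests on {2:m}
piece 4:k rests on {3:k}
piece 5:j rests on {1:j}
piece 6:i rests on {4:k, 5:j}
piece 7:l rests on {6:i}
piece 8:h rests on {5:j}
minimal pieces: {0:i}
ways to finish when only these pieces remain (= sum over removing one remaining piece with nothing left below it):
  1 left: {7}→1  {8}→1
  2 left: {6,7}→1  {7,8}→2
  3 left: {4,6,7}→1  {6,7,8}→3
  4 left: {3,4,6,7}→1  {4,6,7,8}→4  {5,6,7,8}→3
  5 left: {1,5,6,7,8}→3  {2,3,4,6,7}→1  {3,4,6,7,8}→5  {4,5,6,7,8}→7
  6 left: {1,4,5,6,7,8}→10  {2,3,4,6,7,8}→6  {3,4,5,6,7,8}→12
  7 left: {1,3,4,5,6,7,8}→22  {2,3,4,5,6,7,8}→18
  placing 0:i first → 40 extensions

40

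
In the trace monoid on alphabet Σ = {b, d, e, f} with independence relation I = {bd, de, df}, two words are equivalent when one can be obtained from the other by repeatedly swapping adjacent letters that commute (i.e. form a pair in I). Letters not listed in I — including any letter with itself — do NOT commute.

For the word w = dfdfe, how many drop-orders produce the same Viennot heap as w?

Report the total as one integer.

10

piece 0:d — minimal
piece 1:f — minimal
piece 2:d rests on {0:d}
piece 3:f rests on {1:f}
piece 4:e rests on {3:f}
minimal pieces: {0:d, 1:f}
ways to finish when only these pieces remain (= sum over removing one remaining piece with nothing left below it):
  1 left: {2}→1  {4}→1
  2 left: {0,2}→1  {2,4}→2  {3,4}→1
  3 left: {0,2,4}→3  {1,3,4}→1  {2,3,4}→3
  placing 0:d first → 4 extensions
  placing 1:f first → 6 extensions
total linear extensions = 10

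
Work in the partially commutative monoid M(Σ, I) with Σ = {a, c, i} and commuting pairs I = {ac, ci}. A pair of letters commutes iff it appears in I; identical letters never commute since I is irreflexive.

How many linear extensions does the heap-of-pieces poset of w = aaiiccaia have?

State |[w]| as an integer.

36

drop 0:a onto floor
drop 1:a onto {0:a}
drop 2:i onto {1:a}
drop 3:i onto {2:i}
drop 4:c onto floor
drop 5:c onto {4:c}
drop 6:a onto {3:i}
drop 7:i onto {6:a}
drop 8:a onto {7:i}
ground layer = {0:a, 4:c}
drop-orders for the pieces not yet dropped (sum over which currently-grounded one goes next):
  1 to go: {5} 1  {8} 1
  2 to go: {4,5} 1  {5,8} 2  {7,8} 1
  3 to go: {4,5,8} 3  {5,7,8} 3  {6,7,8} 1
  4 to go: {3,6,7,8} 1  {4,5,7,8} 6  {5,6,7,8} 4
  5 to go: {2,3,6,7,8} 1  {3,5,6,7,8} 5  {4,5,6,7,8} 10
  6 to go: {1,2,3,6,7,8} 1  {2,3,5,6,7,8} 6  {3,4,5,6,7,8} 15
  7 to go: {0,1,2,3,6,7,8} 1  {1,2,3,5,6,7,8} 7  {2,3,4,5,6,7,8} 21
  if 0:a drops first: 28 orders
  if 4:c drops first: 8 orders
heap linearizations: 36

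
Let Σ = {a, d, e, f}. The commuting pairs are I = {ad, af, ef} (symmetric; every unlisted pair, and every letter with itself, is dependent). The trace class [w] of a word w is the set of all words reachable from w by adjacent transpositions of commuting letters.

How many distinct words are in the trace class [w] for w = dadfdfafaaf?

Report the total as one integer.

drop 0:d onto floor
drop 1:a onto floor
drop 2:d onto {0:d}
drop 3:f onto {2:d}
drop 4:d onto {3:f}
drop 5:f onto {4:d}
drop 6:a onto {1:a}
drop 7:f onto {5:f}
drop 8:a onto {6:a}
drop 9:a onto {8:a}
drop 10:f onto {7:f}
ground layer = {0:d, 1:a}
drop-orders for the pieces not yet dropped (sum over which currently-grounded one goes next):
  1 to go: {9} 1  {10} 1
  2 to go: {7,10} 1  {8,9} 1  {9,10} 2
  3 to go: {5,7,10} 1  {6,8,9} 1  {7,9,10} 3  {8,9,10} 3
  4 to go: {1,6,8,9} 1  {4,5,7,10} 1  {5,7,9,10} 4  {6,8,9,10} 4  {7,8,9,10} 6
  5 to go: {1,6,8,9,10} 5  {3,4,5,7,10} 1  {4,5,7,9,10} 5  {5,7,8,9,10} 10  {6,7,8,9,10} 10
  6 to go: {1,6,7,8,9,10} 15  {2,3,4,5,7,10} 1  {3,4,5,7,9,10} 6  {4,5,7,8,9,10} 15  {5,6,7,8,9,10} 20
  7 to go: {0,2,3,4,5,7,10} 1  {1,5,6,7,8,9,10} 35  {2,3,4,5,7,9,10} 7  {3,4,5,7,8,9,10} 21  {4,5,6,7,8,9,10} 35
  8 to go: {0,2,3,4,5,7,9,10} 8  {1,4,5,6,7,8,9,10} 70  {2,3,4,5,7,8,9,10} 28  {3,4,5,6,7,8,9,10} 56
  9 to go: {0,2,3,4,5,7,8,9,10} 36  {1,3,4,5,6,7,8,9,10} 126  {2,3,4,5,6,7,8,9,10} 84
  if 0:d drops first: 210 orders
  if 1:a drops first: 120 orders
heap linearizations: 330

330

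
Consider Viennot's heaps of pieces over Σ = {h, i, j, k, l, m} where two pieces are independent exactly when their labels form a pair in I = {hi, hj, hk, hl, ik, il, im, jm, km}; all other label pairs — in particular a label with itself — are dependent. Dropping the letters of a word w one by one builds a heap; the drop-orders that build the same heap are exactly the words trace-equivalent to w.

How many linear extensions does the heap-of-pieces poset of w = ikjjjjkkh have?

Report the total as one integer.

0(i) covers ∅
1(k) covers ∅
2(j) covers 0:i, 1:k
3(j) covers 2:j
4(j) covers 3:j
5(j) covers 4:j
6(k) covers 5:j
7(k) covers 6:k
8(h) covers ∅
floor of heap: 0:i, 1:k, 8:h
completions by unplaced set U, small U first (add the entries for U minus each lowest piece of U):
  |U|=1: {7}:1  {8}:1
  |U|=2: {6,7}:1  {7,8}:2
  |U|=3: {5,6,7}:1  {6,7,8}:3
  |U|=4: {4,5,6,7}:1  {5,6,7,8}:4
  |U|=5: {3,4,5,6,7}:1  {4,5,6,7,8}:5
  |U|=6: {2,3,4,5,6,7}:1  {3,4,5,6,7,8}:6
  |U|=7: {0,2,3,4,5,6,7}:1  {1,2,3,4,5,6,7}:1  {2,3,4,5,6,7,8}:7
  start at 0(i): 8
  start at 1(k): 8
  start at 8(h): 2
sum over floor = 18

18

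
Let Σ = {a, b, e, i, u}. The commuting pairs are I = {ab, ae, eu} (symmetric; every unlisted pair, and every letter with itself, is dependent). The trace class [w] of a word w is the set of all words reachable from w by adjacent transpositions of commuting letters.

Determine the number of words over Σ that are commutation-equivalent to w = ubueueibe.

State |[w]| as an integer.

piece 0:u — minimal
piece 1:b rests on {0:u}
piece 2:u rests on {1:b}
piece 3:e rests on {1:b}
piece 4:u rests on {2:u}
piece 5:e rests on {3:e}
piece 6:i rests on {4:u, 5:e}
piece 7:b rests on {6:i}
piece 8:e rests on {7:b}
minimal pieces: {0:u}
ways to finish when only these pieces remain (= sum over removing one remaining piece with nothing left below it):
  1 left: {8}→1
  2 left: {7,8}→1
  3 left: {6,7,8}→1
  4 left: {4,6,7,8}→1  {5,6,7,8}→1
  5 left: {2,4,6,7,8}→1  {3,5,6,7,8}→1  {4,5,6,7,8}→2
  6 left: {2,4,5,6,7,8}→3  {3,4,5,6,7,8}→3
  7 left: {2,3,4,5,6,7,8}→6
  placing 0:u first → 6 extensions

6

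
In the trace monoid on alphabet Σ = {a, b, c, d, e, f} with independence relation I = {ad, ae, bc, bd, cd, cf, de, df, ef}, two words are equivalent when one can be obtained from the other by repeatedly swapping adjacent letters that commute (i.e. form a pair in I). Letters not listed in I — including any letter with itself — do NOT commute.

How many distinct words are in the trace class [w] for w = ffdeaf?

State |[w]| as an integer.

piece 0:f — minimal
piece 1:f rests on {0:f}
piece 2:d — minimal
piece 3:e — minimal
piece 4:a rests on {1:f}
piece 5:f rests on {4:a}
minimal pieces: {0:f, 2:d, 3:e}
ways to finish when only these pieces remain (= sum over removing one remaining piece with nothing left below it):
  1 left: {2}→1  {3}→1  {5}→1
  2 left: {2,3}→2  {2,5}→2  {3,5}→2  {4,5}→1
  3 left: {1,4,5}→1  {2,3,5}→6  {2,4,5}→3  {3,4,5}→3
  4 left: {0,1,4,5}→1  {1,2,4,5}→4  {1,3,4,5}→4  {2,3,4,5}→12
  placing 0:f first → 20 extensions
  placing 2:d first → 5 extensions
  placing 3:e first → 5 extensions
total linear extensions = 30

30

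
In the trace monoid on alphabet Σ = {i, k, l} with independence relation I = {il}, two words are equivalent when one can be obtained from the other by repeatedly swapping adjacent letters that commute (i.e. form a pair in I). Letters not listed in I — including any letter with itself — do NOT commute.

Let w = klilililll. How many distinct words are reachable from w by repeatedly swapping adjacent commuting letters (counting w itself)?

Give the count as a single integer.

84

piece 0:k — minimal
piece 1:l rests on {0:k}
piece 2:i rests on {0:k}
piece 3:l rests on {1:l}
piece 4:i rests on {2:i}
piece 5:l rests on {3:l}
piece 6:i rests on {4:i}
piece 7:l rests on {5:l}
piece 8:l rests on {7:l}
piece 9:l rests on {8:l}
minimal pieces: {0:k}
ways to finish when only these pieces remain (= sum over removing one remaining piece with nothing left below it):
  1 left: {6}→1  {9}→1
  2 left: {4,6}→1  {6,9}→2  {8,9}→1
  3 left: {2,4,6}→1  {4,6,9}→3  {6,8,9}→3  {7,8,9}→1
  4 left: {2,4,6,9}→4  {4,6,8,9}→6  {5,7,8,9}→1  {6,7,8,9}→4
  5 left: {2,4,6,8,9}→10  {3,5,7,8,9}→1  {4,6,7,8,9}→10  {5,6,7,8,9}→5
  6 left: {1,3,5,7,8,9}→1  {2,4,6,7,8,9}→20  {3,5,6,7,8,9}→6  {4,5,6,7,8,9}→15
  7 left: {1,3,5,6,7,8,9}→7  {2,4,5,6,7,8,9}→35  {3,4,5,6,7,8,9}→21
  8 left: {1,3,4,5,6,7,8,9}→28  {2,3,4,5,6,7,8,9}→56
  placing 0:k first → 84 extensions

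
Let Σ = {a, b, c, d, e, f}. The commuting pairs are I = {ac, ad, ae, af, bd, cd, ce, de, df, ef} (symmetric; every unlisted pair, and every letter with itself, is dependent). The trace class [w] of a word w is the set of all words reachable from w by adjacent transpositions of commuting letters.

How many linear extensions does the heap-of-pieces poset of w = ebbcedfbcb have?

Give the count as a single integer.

#0=e has no predecessor
#1=b depends on [0:e]
#2=b depends on [1:b]
#3=c depends on [2:b]
#4=e depends on [2:b]
#5=d has no predecessor
#6=f depends on [3:c]
#7=b depends on [4:e, 6:f]
#8=c depends on [7:b]
#9=b depends on [8:c]
sources: [0:e, 5:d]
N(rest) = Σ N(rest − s) over sources s of rest; N(one piece) = 1:
  size 1 → [5]=1  [9]=1
  size 2 → [5,9]=2  [8,9]=1
  size 3 → [5,8,9]=3  [7,8,9]=1
  size 4 → [4,7,8,9]=1  [5,7,8,9]=4  [6,7,8,9]=1
  size 5 → [3,6,7,8,9]=1  [4,5,7,8,9]=5  [4,6,7,8,9]=2  [5,6,7,8,9]=5
  size 6 → [3,4,6,7,8,9]=3  [3,5,6,7,8,9]=6  [4,5,6,7,8,9]=12
  size 7 → [2,3,4,6,7,8,9]=3  [3,4,5,6,7,8,9]=21
  size 8 → [1,2,3,4,6,7,8,9]=3  [2,3,4,5,6,7,8,9]=24
  first=0(e) contributes 27
  first=5(d) contributes 3
|[w]| = 30

30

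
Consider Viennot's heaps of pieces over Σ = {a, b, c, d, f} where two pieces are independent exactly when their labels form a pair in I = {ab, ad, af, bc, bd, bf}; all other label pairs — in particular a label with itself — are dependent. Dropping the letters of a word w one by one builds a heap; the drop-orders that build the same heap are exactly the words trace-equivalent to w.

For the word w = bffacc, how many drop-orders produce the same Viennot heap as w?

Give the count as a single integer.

piece 0:b — minimal
piece 1:f — minimal
piece 2:f rests on {1:f}
piece 3:a — minimal
piece 4:c rests on {2:f, 3:a}
piece 5:c rests on {4:c}
minimal pieces: {0:b, 1:f, 3:a}
ways to finish when only these pieces remain (= sum over removing one remaining piece with nothing left below it):
  1 left: {0}→1  {5}→1
  2 left: {0,5}→2  {4,5}→1
  3 left: {0,4,5}→3  {2,4,5}→1  {3,4,5}→1
  4 left: {0,2,4,5}→4  {0,3,4,5}→4  {1,2,4,5}→1  {2,3,4,5}→2
  placing 0:b first → 3 extensions
  placing 1:f first → 10 extensions
  placing 3:a first → 5 extensions
total linear extensions = 18

18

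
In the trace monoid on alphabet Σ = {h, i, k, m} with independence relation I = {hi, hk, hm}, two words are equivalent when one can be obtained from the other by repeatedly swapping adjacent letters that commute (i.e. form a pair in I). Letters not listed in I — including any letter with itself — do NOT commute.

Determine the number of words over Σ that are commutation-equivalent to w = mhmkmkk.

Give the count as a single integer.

7

#0=m has no predecessor
#1=h has no predecessor
#2=m depends on [0:m]
#3=k depends on [2:m]
#4=m depends on [3:k]
#5=k depends on [4:m]
#6=k depends on [5:k]
sources: [0:m, 1:h]
N(rest) = Σ N(rest − s) over sources s of rest; N(one piece) = 1:
  size 1 → [1]=1  [6]=1
  size 2 → [1,6]=2  [5,6]=1
  size 3 → [1,5,6]=3  [4,5,6]=1
  size 4 → [1,4,5,6]=4  [3,4,5,6]=1
  size 5 → [1,3,4,5,6]=5  [2,3,4,5,6]=1
  first=0(m) contributes 6
  first=1(h) contributes 1
|[w]| = 7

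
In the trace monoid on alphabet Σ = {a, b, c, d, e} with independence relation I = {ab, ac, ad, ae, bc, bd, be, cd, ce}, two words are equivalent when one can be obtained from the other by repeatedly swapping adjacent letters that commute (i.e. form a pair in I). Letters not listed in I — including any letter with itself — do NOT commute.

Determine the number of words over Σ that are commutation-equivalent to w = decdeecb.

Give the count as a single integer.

0(d) covers ∅
1(e) covers 0:d
2(c) covers ∅
3(d) covers 1:e
4(e) covers 3:d
5(e) covers 4:e
6(c) covers 2:c
7(b) covers ∅
floor of heap: 0:d, 2:c, 7:b
completions by unplaced set U, small U first (add the entries for U minus each lowest piece of U):
  |U|=1: {5}:1  {6}:1  {7}:1
  |U|=2: {2,6}:1  {4,5}:1  {5,6}:2  {5,7}:2  {6,7}:2
  |U|=3: {2,5,6}:3  {2,6,7}:3  {3,4,5}:1  {4,5,6}:3  {4,5,7}:3  {5,6,7}:6
  |U|=4: {1,3,4,5}:1  {2,4,5,6}:6  {2,5,6,7}:12  {3,4,5,6}:4  {3,4,5,7}:4  {4,5,6,7}:12
  |U|=5: {0,1,3,4,5}:1  {1,3,4,5,6}:5  {1,3,4,5,7}:5  {2,3,4,5,6}:10  {2,4,5,6,7}:30  {3,4,5,6,7}:20
  |U|=6: {0,1,3,4,5,6}:6  {0,1,3,4,5,7}:6  {1,2,3,4,5,6}:15  {1,3,4,5,6,7}:30  {2,3,4,5,6,7}:60
  start at 0(d): 105
  start at 2(c): 42
  start at 7(b): 21
sum over floor = 168

168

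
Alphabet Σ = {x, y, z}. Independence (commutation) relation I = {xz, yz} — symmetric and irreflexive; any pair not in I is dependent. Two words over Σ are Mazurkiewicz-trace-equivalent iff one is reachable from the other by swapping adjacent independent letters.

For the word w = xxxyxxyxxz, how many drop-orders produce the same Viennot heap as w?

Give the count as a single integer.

drop 0:x onto floor
drop 1:x onto {0:x}
drop 2:x onto {1:x}
drop 3:y onto {2:x}
drop 4:x onto {3:y}
drop 5:x onto {4:x}
drop 6:y onto {5:x}
drop 7:x onto {6:y}
drop 8:x onto {7:x}
drop 9:z onto floor
ground layer = {0:x, 9:z}
drop-orders for the pieces not yet dropped (sum over which currently-grounded one goes next):
  1 to go: {8} 1  {9} 1
  2 to go: {7,8} 1  {8,9} 2
  3 to go: {6,7,8} 1  {7,8,9} 3
  4 to go: {5,6,7,8} 1  {6,7,8,9} 4
  5 to go: {4,5,6,7,8} 1  {5,6,7,8,9} 5
  6 to go: {3,4,5,6,7,8} 1  {4,5,6,7,8,9} 6
  7 to go: {2,3,4,5,6,7,8} 1  {3,4,5,6,7,8,9} 7
  8 to go: {1,2,3,4,5,6,7,8} 1  {2,3,4,5,6,7,8,9} 8
  if 0:x drops first: 9 orders
  if 9:z drops first: 1 orders
heap linearizations: 10

10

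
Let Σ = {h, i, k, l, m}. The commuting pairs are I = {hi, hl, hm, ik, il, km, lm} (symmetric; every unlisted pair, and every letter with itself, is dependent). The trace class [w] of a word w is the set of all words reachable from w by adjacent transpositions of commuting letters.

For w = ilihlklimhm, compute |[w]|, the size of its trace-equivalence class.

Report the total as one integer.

drop 0:i onto floor
drop 1:l onto floor
drop 2:i onto {0:i}
drop 3:h onto floor
drop 4:l onto {1:l}
drop 5:k onto {3:h, 4:l}
drop 6:l onto {5:k}
drop 7:i onto {2:i}
drop 8:m onto {7:i}
drop 9:h onto {5:k}
drop 10:m onto {8:m}
ground layer = {0:i, 1:l, 3:h}
drop-orders for the pieces not yet dropped (sum over which currently-grounded one goes next):
  1 to go: {6} 1  {9} 1  {10} 1
  2 to go: {6,9} 2  {6,10} 2  {8,10} 1  {9,10} 2
  3 to go: {5,6,9} 2  {6,8,10} 3  {6,9,10} 6  {7,8,10} 1  {8,9,10} 3
  4 to go: {2,7,8,10} 1  {3,5,6,9} 2  {4,5,6,9} 2  {5,6,9,10} 8  {6,7,8,10} 4  {6,8,9,10} 12  {7,8,9,10} 4
  5 to go: {0,2,7,8,10} 1  {1,4,5,6,9} 2  {2,6,7,8,10} 5  {2,7,8,9,10} 5  {3,4,5,6,9} 4  {3,5,6,9,10} 10  {4,5,6,9,10} 10  {5,6,8,9,10} 20  {6,7,8,9,10} 20
  6 to go: {0,2,6,7,8,10} 6  {0,2,7,8,9,10} 6  {1,3,4,5,6,9} 6  {1,4,5,6,9,10} 12  {2,6,7,8,9,10} 30  {3,4,5,6,9,10} 24  {3,5,6,8,9,10} 30  {4,5,6,8,9,10} 30  {5,6,7,8,9,10} 40
  7 to go: {0,2,6,7,8,9,10} 42  {1,3,4,5,6,9,10} 42  {1,4,5,6,8,9,10} 42  {2,5,6,7,8,9,10} 70  {3,4,5,6,8,9,10} 84  {3,5,6,7,8,9,10} 70  {4,5,6,7,8,9,10} 70
  8 to go: {0,2,5,6,7,8,9,10} 112  {1,3,4,5,6,8,9,10} 168  {1,4,5,6,7,8,9,10} 112  {2,3,5,6,7,8,9,10} 140  {2,4,5,6,7,8,9,10} 140  {3,4,5,6,7,8,9,10} 224
  9 to go: {0,2,3,5,6,7,8,9,10} 252  {0,2,4,5,6,7,8,9,10} 252  {1,2,4,5,6,7,8,9,10} 252  {1,3,4,5,6,7,8,9,10} 504  {2,3,4,5,6,7,8,9,10} 504
  if 0:i drops first: 1260 orders
  if 1:l drops first: 1008 orders
  if 3:h drops first: 504 orders
heap linearizations: 2772

2772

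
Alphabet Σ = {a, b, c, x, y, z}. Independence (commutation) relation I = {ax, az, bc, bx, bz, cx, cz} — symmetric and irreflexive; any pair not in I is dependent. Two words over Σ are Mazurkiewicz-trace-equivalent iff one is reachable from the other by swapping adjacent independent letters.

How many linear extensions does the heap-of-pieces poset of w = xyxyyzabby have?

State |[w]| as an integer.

0(x) covers ∅
1(y) covers 0:x
2(x) covers 1:y
3(y) covers 2:x
4(y) covers 3:y
5(z) covers 4:y
6(a) covers 4:y
7(b) covers 6:a
8(b) covers 7:b
9(y) covers 5:z, 8:b
floor of heap: 0:x
completions by unplaced set U, small U first (add the entries for U minus each lowest piece of U):
  |U|=1: {9}:1
  |U|=2: {5,9}:1  {8,9}:1
  |U|=3: {5,8,9}:2  {7,8,9}:1
  |U|=4: {5,7,8,9}:3  {6,7,8,9}:1
  |U|=5: {5,6,7,8,9}:4
  |U|=6: {4,5,6,7,8,9}:4
  |U|=7: {3,4,5,6,7,8,9}:4
  |U|=8: {2,3,4,5,6,7,8,9}:4
  start at 0(x): 4

4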